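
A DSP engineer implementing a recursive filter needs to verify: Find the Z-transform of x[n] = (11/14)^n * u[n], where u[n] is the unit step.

The Z-transform of a^n * u[n] is z/(z-a) for |z| > |a|.
Here a = 11/14, so X(z) = z/(z - (11/14)) = 14z/(14z - 11)
ROC: |z| > 11/14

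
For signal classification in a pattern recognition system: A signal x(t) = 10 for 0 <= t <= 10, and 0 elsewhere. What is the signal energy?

Energy = integral of |x(t)|^2 dt over the signal duration
= 10^2 * 10 = 100 * 10 = 1000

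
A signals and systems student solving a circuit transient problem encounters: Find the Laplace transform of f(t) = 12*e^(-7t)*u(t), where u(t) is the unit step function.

Standard Laplace transform pair:
e^(-at)*u(t) <-> 1/(s+a)
With a = 7: L{12*e^(-7t)*u(t)} = 12/(s+7), ROC: Re(s) > -7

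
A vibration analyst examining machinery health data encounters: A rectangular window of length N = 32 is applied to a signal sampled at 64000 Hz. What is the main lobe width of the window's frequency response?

For a rectangular window of length N,
the main lobe width in frequency is 2*f_s/N.
= 2*64000/32 = 4000 Hz
This determines the minimum frequency separation for resolving two sinusoids.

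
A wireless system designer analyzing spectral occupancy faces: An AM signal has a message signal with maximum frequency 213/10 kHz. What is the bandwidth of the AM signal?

In AM (double-sideband), the bandwidth is twice the message frequency.
BW = 2 * f_m = 2 * 213/10 kHz = 213/5 kHz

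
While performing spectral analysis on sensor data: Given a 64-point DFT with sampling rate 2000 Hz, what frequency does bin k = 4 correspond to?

The frequency of DFT bin k is: f_k = k * f_s / N
f_4 = 4 * 2000 / 64 = 125 Hz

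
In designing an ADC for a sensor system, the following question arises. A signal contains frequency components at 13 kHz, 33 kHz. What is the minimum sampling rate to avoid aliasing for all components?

The highest frequency component is f_max = 33 kHz.
Nyquist rate = 2 * f_max = 2 * 33 kHz = 66 kHz.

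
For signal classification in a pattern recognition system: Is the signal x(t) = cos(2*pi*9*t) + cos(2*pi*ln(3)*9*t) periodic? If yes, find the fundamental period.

f1 = 9 Hz, f2 = 9*ln(3) Hz
Ratio f2/f1 = ln(3), which is irrational.
Since the frequency ratio is irrational, no common period exists.
The signal is not periodic.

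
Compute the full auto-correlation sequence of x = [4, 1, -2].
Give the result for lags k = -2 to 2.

r_xx[k] = sum_m x[m]*x[m+k], indexed from 0, for k = -2 to 2:
  r_xx[-2] = x[2]*x[0] = -8
  r_xx[-1] = x[1]*x[0] + x[2]*x[1] = 2
  r_xx[0] = x[0]*x[0] + x[1]*x[1] + x[2]*x[2] = 21
  r_xx[1] = x[0]*x[1] + x[1]*x[2] = 2
  r_xx[2] = x[0]*x[2] = -8
r_xx = [-8, 2, 21, 2, -8]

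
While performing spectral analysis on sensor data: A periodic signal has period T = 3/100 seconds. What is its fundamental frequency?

The fundamental frequency is the reciprocal of the period.
f = 1/T = 1/(3/100) = 100/3 Hz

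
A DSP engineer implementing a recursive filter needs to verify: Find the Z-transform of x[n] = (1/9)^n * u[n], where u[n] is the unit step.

The Z-transform of a^n * u[n] is z/(z-a) for |z| > |a|.
Here a = 1/9, so X(z) = z/(z - (1/9)) = 9z/(9z - 1)
ROC: |z| > 1/9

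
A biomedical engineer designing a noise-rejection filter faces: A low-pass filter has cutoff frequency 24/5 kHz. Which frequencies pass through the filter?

A low-pass filter passes all frequencies below the cutoff frequency 24/5 kHz and attenuates higher frequencies.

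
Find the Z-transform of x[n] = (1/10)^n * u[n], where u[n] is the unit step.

The Z-transform of a^n * u[n] is z/(z-a) for |z| > |a|.
Here a = 1/10, so X(z) = z/(z - (1/10)) = 10z/(10z - 1)
ROC: |z| > 1/10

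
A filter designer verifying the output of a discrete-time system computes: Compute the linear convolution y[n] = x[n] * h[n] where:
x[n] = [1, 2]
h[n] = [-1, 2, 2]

y[n] = sum_k x[k]*h[n-k]. Output length = len(x) + len(h) - 1 = 2 + 3 - 1 = 4.
y[0] = 1*-1 = -1
y[1] = 2*-1 + 1*2 = 0
y[2] = 2*2 + 1*2 = 6
y[3] = 2*2 = 4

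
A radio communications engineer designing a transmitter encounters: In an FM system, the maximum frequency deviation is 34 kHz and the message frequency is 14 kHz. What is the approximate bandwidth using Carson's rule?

Carson's rule: BW = 2*(delta_f + f_m)
= 2*(34 + 14) kHz = 96 kHz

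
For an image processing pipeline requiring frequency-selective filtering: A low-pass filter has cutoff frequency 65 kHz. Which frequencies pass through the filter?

A low-pass filter passes all frequencies below the cutoff frequency 65 kHz and attenuates higher frequencies.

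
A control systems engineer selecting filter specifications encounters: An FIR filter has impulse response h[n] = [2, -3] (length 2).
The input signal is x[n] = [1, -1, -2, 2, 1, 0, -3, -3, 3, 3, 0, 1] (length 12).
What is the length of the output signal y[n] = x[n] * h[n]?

For linear convolution, the output length is:
len(y) = len(x) + len(h) - 1 = 12 + 2 - 1 = 13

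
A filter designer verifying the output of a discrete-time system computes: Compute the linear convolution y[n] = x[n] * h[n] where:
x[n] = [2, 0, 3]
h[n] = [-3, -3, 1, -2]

y[n] = sum_k x[k]*h[n-k]. Output length = len(x) + len(h) - 1 = 3 + 4 - 1 = 6.
y[0] = 2*-3 = -6
y[1] = 0*-3 + 2*-3 = -6
y[2] = 3*-3 + 0*-3 + 2*1 = -7
y[3] = 3*-3 + 0*1 + 2*-2 = -13
y[4] = 3*1 + 0*-2 = 3
y[5] = 3*-2 = -6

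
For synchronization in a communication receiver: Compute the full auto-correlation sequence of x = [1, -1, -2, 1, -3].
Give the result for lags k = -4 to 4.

r_xx[k] = sum_m x[m]*x[m+k], indexed from 0, for k = -4 to 4:
  r_xx[-4] = x[4]*x[0] = -3
  r_xx[-3] = x[3]*x[0] + x[4]*x[1] = 4
  r_xx[-2] = x[2]*x[0] + x[3]*x[1] + x[4]*x[2] = 3
  r_xx[-1] = x[1]*x[0] + x[2]*x[1] + x[3]*x[2] + x[4]*x[3] = -4
  r_xx[0] = x[0]*x[0] + x[1]*x[1] + x[2]*x[2] + x[3]*x[3] + x[4]*x[4] = 16
  r_xx[1] = x[0]*x[1] + x[1]*x[2] + x[2]*x[3] + x[3]*x[4] = -4
  r_xx[2] = x[0]*x[2] + x[1]*x[3] + x[2]*x[4] = 3
  r_xx[3] = x[0]*x[3] + x[1]*x[4] = 4
  r_xx[4] = x[0]*x[4] = -3
r_xx = [-3, 4, 3, -4, 16, -4, 3, 4, -3]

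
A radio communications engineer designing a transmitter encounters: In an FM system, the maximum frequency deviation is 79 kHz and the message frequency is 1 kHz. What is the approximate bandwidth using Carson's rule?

Carson's rule: BW = 2*(delta_f + f_m)
= 2*(79 + 1) kHz = 160 kHz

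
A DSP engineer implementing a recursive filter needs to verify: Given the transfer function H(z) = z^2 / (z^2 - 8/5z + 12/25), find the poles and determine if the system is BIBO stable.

Poles are roots of the denominator: z^2 - 8/5z + 12/25 = 0.
Quadratic formula: z = [-(-8/5) +/- sqrt((-8/5)^2 - 4*(12/25))] / 2
Discriminant = 64/25 - 48/25 = 16/25; sqrt = 4/5.
z = (8/5 +/- 4/5) / 2 => z = 6/5 or z = 2/5.
|p1| = 6/5, |p2| = 2/5.
For BIBO stability, all poles must lie inside the unit circle (|p| < 1).
System is UNSTABLE since at least one |p| >= 1.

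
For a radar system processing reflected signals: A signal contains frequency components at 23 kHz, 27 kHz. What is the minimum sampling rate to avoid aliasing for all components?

The highest frequency component is f_max = 27 kHz.
Nyquist rate = 2 * f_max = 2 * 27 kHz = 54 kHz.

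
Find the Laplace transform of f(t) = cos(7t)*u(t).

Standard pair: cos(wt)*u(t) <-> s/(s^2+w^2)
With w = 7: L{cos(7t)*u(t)} = s/(s^2+49)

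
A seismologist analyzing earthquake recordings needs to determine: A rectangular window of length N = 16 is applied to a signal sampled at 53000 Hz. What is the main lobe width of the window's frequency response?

For a rectangular window of length N,
the main lobe width in frequency is 2*f_s/N.
= 2*53000/16 = 6625 Hz
This determines the minimum frequency separation for resolving two sinusoids.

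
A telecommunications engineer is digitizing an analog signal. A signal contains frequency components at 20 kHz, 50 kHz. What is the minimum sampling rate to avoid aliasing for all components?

The highest frequency component is f_max = 50 kHz.
Nyquist rate = 2 * f_max = 2 * 50 kHz = 100 kHz.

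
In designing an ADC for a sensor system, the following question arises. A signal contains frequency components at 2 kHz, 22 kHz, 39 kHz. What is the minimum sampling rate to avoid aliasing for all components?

The highest frequency component is f_max = 39 kHz.
Nyquist rate = 2 * f_max = 2 * 39 kHz = 78 kHz.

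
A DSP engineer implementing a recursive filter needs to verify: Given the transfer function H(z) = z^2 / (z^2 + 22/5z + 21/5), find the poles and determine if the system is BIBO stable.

Poles are roots of the denominator: z^2 + 22/5z + 21/5 = 0.
Quadratic formula: z = [-(22/5) +/- sqrt((22/5)^2 - 4*(21/5))] / 2
Discriminant = 484/25 - 84/5 = 64/25; sqrt = 8/5.
z = (-22/5 +/- 8/5) / 2 => z = -7/5 or z = -3.
|p1| = 7/5, |p2| = 3.
For BIBO stability, all poles must lie inside the unit circle (|p| < 1).
System is UNSTABLE since at least one |p| >= 1.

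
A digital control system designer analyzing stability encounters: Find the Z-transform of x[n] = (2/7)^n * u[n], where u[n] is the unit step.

The Z-transform of a^n * u[n] is z/(z-a) for |z| > |a|.
Here a = 2/7, so X(z) = z/(z - (2/7)) = 7z/(7z - 2)
ROC: |z| > 2/7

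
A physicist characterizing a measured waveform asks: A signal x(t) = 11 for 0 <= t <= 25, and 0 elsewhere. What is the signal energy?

Energy = integral of |x(t)|^2 dt over the signal duration
= 11^2 * 25 = 121 * 25 = 3025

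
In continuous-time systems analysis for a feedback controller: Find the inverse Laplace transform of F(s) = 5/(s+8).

Standard pair: k/(s+a) <-> k*e^(-at)*u(t)
With k=5, a=8: f(t) = 5*e^(-8t)*u(t)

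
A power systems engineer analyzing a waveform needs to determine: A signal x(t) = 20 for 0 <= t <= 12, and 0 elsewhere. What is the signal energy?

Energy = integral of |x(t)|^2 dt over the signal duration
= 20^2 * 12 = 400 * 12 = 4800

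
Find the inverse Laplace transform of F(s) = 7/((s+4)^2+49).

Standard pair: w/((s+a)^2+w^2) <-> e^(-at)*sin(wt)*u(t)
With a=4, w=7: f(t) = e^(-4t)*sin(7t)*u(t)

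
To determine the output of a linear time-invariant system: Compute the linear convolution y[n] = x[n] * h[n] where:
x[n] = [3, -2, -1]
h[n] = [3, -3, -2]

y[n] = sum_k x[k]*h[n-k]. Output length = len(x) + len(h) - 1 = 3 + 3 - 1 = 5.
y[0] = 3*3 = 9
y[1] = -2*3 + 3*-3 = -15
y[2] = -1*3 + -2*-3 + 3*-2 = -3
y[3] = -1*-3 + -2*-2 = 7
y[4] = -1*-2 = 2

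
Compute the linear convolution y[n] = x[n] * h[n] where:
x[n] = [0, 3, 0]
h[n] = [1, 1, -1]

y[n] = sum_k x[k]*h[n-k]. Output length = len(x) + len(h) - 1 = 3 + 3 - 1 = 5.
y[0] = 0*1 = 0
y[1] = 3*1 + 0*1 = 3
y[2] = 0*1 + 3*1 + 0*-1 = 3
y[3] = 0*1 + 3*-1 = -3
y[4] = 0*-1 = 0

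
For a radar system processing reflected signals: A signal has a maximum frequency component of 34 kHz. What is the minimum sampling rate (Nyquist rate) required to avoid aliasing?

By the Nyquist-Shannon sampling theorem,
the minimum sampling rate (Nyquist rate) must be at least 2 * f_max.
Nyquist rate = 2 * 34 kHz = 68 kHz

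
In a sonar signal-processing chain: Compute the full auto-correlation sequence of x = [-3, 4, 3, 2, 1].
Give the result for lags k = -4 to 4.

r_xx[k] = sum_m x[m]*x[m+k], indexed from 0, for k = -4 to 4:
  r_xx[-4] = x[4]*x[0] = -3
  r_xx[-3] = x[3]*x[0] + x[4]*x[1] = -2
  r_xx[-2] = x[2]*x[0] + x[3]*x[1] + x[4]*x[2] = 2
  r_xx[-1] = x[1]*x[0] + x[2]*x[1] + x[3]*x[2] + x[4]*x[3] = 8
  r_xx[0] = x[0]*x[0] + x[1]*x[1] + x[2]*x[2] + x[3]*x[3] + x[4]*x[4] = 39
  r_xx[1] = x[0]*x[1] + x[1]*x[2] + x[2]*x[3] + x[3]*x[4] = 8
  r_xx[2] = x[0]*x[2] + x[1]*x[3] + x[2]*x[4] = 2
  r_xx[3] = x[0]*x[3] + x[1]*x[4] = -2
  r_xx[4] = x[0]*x[4] = -3
r_xx = [-3, -2, 2, 8, 39, 8, 2, -2, -3]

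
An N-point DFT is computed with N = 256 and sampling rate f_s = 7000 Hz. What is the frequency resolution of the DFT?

DFT frequency resolution = f_s / N
= 7000 / 256 = 875/32 Hz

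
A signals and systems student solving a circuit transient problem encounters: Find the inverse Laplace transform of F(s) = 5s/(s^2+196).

Standard pair: s/(s^2+w^2) <-> cos(wt)*u(t)
With k=5, w=14: f(t) = 5*cos(14t)*u(t)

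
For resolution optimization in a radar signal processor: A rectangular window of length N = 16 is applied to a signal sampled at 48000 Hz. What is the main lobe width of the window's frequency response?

For a rectangular window of length N,
the main lobe width in frequency is 2*f_s/N.
= 2*48000/16 = 6000 Hz
This determines the minimum frequency separation for resolving two sinusoids.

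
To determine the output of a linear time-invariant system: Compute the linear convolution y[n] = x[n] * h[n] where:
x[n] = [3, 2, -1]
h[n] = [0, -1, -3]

y[n] = sum_k x[k]*h[n-k]. Output length = len(x) + len(h) - 1 = 3 + 3 - 1 = 5.
y[0] = 3*0 = 0
y[1] = 2*0 + 3*-1 = -3
y[2] = -1*0 + 2*-1 + 3*-3 = -11
y[3] = -1*-1 + 2*-3 = -5
y[4] = -1*-3 = 3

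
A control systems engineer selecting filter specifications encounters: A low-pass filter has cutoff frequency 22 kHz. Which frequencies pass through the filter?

A low-pass filter passes all frequencies below the cutoff frequency 22 kHz and attenuates higher frequencies.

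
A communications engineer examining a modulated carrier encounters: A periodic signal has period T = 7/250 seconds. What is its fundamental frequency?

The fundamental frequency is the reciprocal of the period.
f = 1/T = 1/(7/250) = 250/7 Hz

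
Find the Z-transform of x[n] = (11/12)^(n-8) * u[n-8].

Time-shifting property: if X(z) = Z{x[n]}, then Z{x[n-d]} = z^(-d) * X(z)
X(z) = z/(z - 11/12) for x[n] = (11/12)^n * u[n]
Z{x[n-8]} = z^(-8) * z/(z - 11/12) = z^(-7)/(z - 11/12)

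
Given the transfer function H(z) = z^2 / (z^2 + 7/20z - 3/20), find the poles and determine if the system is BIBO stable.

Poles are roots of the denominator: z^2 + 7/20z - 3/20 = 0.
Quadratic formula: z = [-(7/20) +/- sqrt((7/20)^2 - 4*(-3/20))] / 2
Discriminant = 49/400 + 3/5 = 289/400; sqrt = 17/20.
z = (-7/20 +/- 17/20) / 2 => z = 1/4 or z = -3/5.
|p1| = 3/5, |p2| = 1/4.
For BIBO stability, all poles must lie inside the unit circle (|p| < 1).
System is STABLE since both |p| < 1.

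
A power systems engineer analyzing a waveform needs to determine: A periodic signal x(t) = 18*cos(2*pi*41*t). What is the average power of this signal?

Average power of A*cos(wt) is A^2/2.
P = 18^2 / 2 = 324/2 = 162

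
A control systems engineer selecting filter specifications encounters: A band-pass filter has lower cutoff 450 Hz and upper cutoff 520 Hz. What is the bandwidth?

Bandwidth = f_high - f_low
= 520 Hz - 450 Hz = 70 Hz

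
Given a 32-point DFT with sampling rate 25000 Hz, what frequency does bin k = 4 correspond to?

The frequency of DFT bin k is: f_k = k * f_s / N
f_4 = 4 * 25000 / 32 = 3125 Hz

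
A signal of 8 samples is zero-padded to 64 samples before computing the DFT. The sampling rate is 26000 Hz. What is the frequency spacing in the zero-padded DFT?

Original DFT: N = 8, resolution = f_s/N = 26000/8 = 3250 Hz
Zero-padded DFT: N = 64, resolution = f_s/N = 26000/64 = 1625/4 Hz
Zero-padding interpolates the spectrum (finer frequency grid)
but does NOT improve the true spectral resolution (ability to resolve close frequencies).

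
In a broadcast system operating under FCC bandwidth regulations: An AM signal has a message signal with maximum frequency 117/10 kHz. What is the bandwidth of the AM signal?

In AM (double-sideband), the bandwidth is twice the message frequency.
BW = 2 * f_m = 2 * 117/10 kHz = 117/5 kHz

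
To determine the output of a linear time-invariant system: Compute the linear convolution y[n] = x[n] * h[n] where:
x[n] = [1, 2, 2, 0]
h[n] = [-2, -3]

y[n] = sum_k x[k]*h[n-k]. Output length = len(x) + len(h) - 1 = 4 + 2 - 1 = 5.
y[0] = 1*-2 = -2
y[1] = 2*-2 + 1*-3 = -7
y[2] = 2*-2 + 2*-3 = -10
y[3] = 0*-2 + 2*-3 = -6
y[4] = 0*-3 = 0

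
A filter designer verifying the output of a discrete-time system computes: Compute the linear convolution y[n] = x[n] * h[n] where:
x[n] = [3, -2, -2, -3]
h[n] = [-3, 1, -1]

y[n] = sum_k x[k]*h[n-k]. Output length = len(x) + len(h) - 1 = 4 + 3 - 1 = 6.
y[0] = 3*-3 = -9
y[1] = -2*-3 + 3*1 = 9
y[2] = -2*-3 + -2*1 + 3*-1 = 1
y[3] = -3*-3 + -2*1 + -2*-1 = 9
y[4] = -3*1 + -2*-1 = -1
y[5] = -3*-1 = 3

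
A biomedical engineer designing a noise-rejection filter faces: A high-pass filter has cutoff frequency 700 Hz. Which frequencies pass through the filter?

A high-pass filter passes all frequencies above the cutoff frequency 700 Hz and attenuates lower frequencies.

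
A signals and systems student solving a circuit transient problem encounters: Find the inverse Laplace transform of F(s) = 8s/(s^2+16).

Standard pair: s/(s^2+w^2) <-> cos(wt)*u(t)
With k=8, w=4: f(t) = 8*cos(4t)*u(t)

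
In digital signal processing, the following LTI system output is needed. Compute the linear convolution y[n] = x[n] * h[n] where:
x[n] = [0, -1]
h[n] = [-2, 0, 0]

y[n] = sum_k x[k]*h[n-k]. Output length = len(x) + len(h) - 1 = 2 + 3 - 1 = 4.
y[0] = 0*-2 = 0
y[1] = -1*-2 + 0*0 = 2
y[2] = -1*0 + 0*0 = 0
y[3] = -1*0 = 0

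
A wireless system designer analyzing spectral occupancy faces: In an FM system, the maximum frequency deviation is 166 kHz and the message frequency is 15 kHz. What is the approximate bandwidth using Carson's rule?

Carson's rule: BW = 2*(delta_f + f_m)
= 2*(166 + 15) kHz = 362 kHz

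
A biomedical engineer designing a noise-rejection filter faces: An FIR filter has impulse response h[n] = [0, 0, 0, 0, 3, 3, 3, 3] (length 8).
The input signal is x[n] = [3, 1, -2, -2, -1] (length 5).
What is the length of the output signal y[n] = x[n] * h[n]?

For linear convolution, the output length is:
len(y) = len(x) + len(h) - 1 = 5 + 8 - 1 = 12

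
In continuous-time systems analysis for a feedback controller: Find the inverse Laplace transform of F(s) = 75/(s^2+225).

Standard pair: w/(s^2+w^2) <-> sin(wt)*u(t)
Recognize w^2 = 225, so w = 15; numerator 75 = 5*15.
f(t) = 5*sin(15t)*u(t)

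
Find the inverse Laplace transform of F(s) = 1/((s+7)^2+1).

Standard pair: w/((s+a)^2+w^2) <-> e^(-at)*sin(wt)*u(t)
With a=7, w=1: f(t) = e^(-7t)*sin(t)*u(t)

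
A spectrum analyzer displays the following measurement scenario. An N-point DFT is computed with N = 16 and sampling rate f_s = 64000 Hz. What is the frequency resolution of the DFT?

DFT frequency resolution = f_s / N
= 64000 / 16 = 4000 Hz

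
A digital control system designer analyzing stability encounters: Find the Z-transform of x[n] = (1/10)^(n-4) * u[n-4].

Time-shifting property: if X(z) = Z{x[n]}, then Z{x[n-d]} = z^(-d) * X(z)
X(z) = z/(z - 1/10) for x[n] = (1/10)^n * u[n]
Z{x[n-4]} = z^(-4) * z/(z - 1/10) = z^(-3)/(z - 1/10)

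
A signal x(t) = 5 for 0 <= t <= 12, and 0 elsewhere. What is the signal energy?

Energy = integral of |x(t)|^2 dt over the signal duration
= 5^2 * 12 = 25 * 12 = 300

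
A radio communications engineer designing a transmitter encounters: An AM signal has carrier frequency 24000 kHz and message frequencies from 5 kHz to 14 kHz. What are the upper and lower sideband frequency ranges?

Upper sideband (USB) = fc + [fm_low, fm_high] = 24000 + [5, 14] = [24005, 24014] kHz
Lower sideband (LSB) = fc - [fm_high, fm_low] = 24000 - [14, 5] = [23986, 23995] kHz
Total occupied spectrum: 23986 kHz to 24014 kHz (plus carrier at 24000 kHz)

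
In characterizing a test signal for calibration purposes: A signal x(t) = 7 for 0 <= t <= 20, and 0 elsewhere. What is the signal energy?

Energy = integral of |x(t)|^2 dt over the signal duration
= 7^2 * 20 = 49 * 20 = 980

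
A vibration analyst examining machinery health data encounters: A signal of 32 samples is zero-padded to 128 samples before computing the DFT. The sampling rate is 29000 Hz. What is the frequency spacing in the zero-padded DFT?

Original DFT: N = 32, resolution = f_s/N = 29000/32 = 3625/4 Hz
Zero-padded DFT: N = 128, resolution = f_s/N = 29000/128 = 3625/16 Hz
Zero-padding interpolates the spectrum (finer frequency grid)
but does NOT improve the true spectral resolution (ability to resolve close frequencies).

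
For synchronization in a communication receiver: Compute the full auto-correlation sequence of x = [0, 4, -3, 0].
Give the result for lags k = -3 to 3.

r_xx[k] = sum_m x[m]*x[m+k], indexed from 0, for k = -3 to 3:
  r_xx[-3] = x[3]*x[0] = 0
  r_xx[-2] = x[2]*x[0] + x[3]*x[1] = 0
  r_xx[-1] = x[1]*x[0] + x[2]*x[1] + x[3]*x[2] = -12
  r_xx[0] = x[0]*x[0] + x[1]*x[1] + x[2]*x[2] + x[3]*x[3] = 25
  r_xx[1] = x[0]*x[1] + x[1]*x[2] + x[2]*x[3] = -12
  r_xx[2] = x[0]*x[2] + x[1]*x[3] = 0
  r_xx[3] = x[0]*x[3] = 0
r_xx = [0, 0, -12, 25, -12, 0, 0]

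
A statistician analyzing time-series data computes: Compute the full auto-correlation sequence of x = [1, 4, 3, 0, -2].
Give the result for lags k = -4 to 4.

r_xx[k] = sum_m x[m]*x[m+k], indexed from 0, for k = -4 to 4:
  r_xx[-4] = x[4]*x[0] = -2
  r_xx[-3] = x[3]*x[0] + x[4]*x[1] = -8
  r_xx[-2] = x[2]*x[0] + x[3]*x[1] + x[4]*x[2] = -3
  r_xx[-1] = x[1]*x[0] + x[2]*x[1] + x[3]*x[2] + x[4]*x[3] = 16
  r_xx[0] = x[0]*x[0] + x[1]*x[1] + x[2]*x[2] + x[3]*x[3] + x[4]*x[4] = 30
  r_xx[1] = x[0]*x[1] + x[1]*x[2] + x[2]*x[3] + x[3]*x[4] = 16
  r_xx[2] = x[0]*x[2] + x[1]*x[3] + x[2]*x[4] = -3
  r_xx[3] = x[0]*x[3] + x[1]*x[4] = -8
  r_xx[4] = x[0]*x[4] = -2
r_xx = [-2, -8, -3, 16, 30, 16, -3, -8, -2]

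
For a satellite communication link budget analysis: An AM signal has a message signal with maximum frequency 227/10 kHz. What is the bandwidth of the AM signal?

In AM (double-sideband), the bandwidth is twice the message frequency.
BW = 2 * f_m = 2 * 227/10 kHz = 227/5 kHz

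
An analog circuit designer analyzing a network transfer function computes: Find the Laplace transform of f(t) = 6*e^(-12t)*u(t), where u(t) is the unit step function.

Standard Laplace transform pair:
e^(-at)*u(t) <-> 1/(s+a)
With a = 12: L{6*e^(-12t)*u(t)} = 6/(s+12), ROC: Re(s) > -12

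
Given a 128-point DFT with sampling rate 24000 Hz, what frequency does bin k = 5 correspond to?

The frequency of DFT bin k is: f_k = k * f_s / N
f_5 = 5 * 24000 / 128 = 1875/2 Hz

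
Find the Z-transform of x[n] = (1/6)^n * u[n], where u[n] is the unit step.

The Z-transform of a^n * u[n] is z/(z-a) for |z| > |a|.
Here a = 1/6, so X(z) = z/(z - (1/6)) = 6z/(6z - 1)
ROC: |z| > 1/6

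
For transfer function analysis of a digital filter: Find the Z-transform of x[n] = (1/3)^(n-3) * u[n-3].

Time-shifting property: if X(z) = Z{x[n]}, then Z{x[n-d]} = z^(-d) * X(z)
X(z) = z/(z - 1/3) for x[n] = (1/3)^n * u[n]
Z{x[n-3]} = z^(-3) * z/(z - 1/3) = z^(-2)/(z - 1/3)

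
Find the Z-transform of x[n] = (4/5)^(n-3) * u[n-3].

Time-shifting property: if X(z) = Z{x[n]}, then Z{x[n-d]} = z^(-d) * X(z)
X(z) = z/(z - 4/5) for x[n] = (4/5)^n * u[n]
Z{x[n-3]} = z^(-3) * z/(z - 4/5) = z^(-2)/(z - 4/5)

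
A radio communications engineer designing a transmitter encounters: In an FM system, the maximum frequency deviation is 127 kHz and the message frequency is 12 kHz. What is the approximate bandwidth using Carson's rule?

Carson's rule: BW = 2*(delta_f + f_m)
= 2*(127 + 12) kHz = 278 kHz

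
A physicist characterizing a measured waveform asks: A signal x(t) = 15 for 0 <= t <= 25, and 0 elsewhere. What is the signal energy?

Energy = integral of |x(t)|^2 dt over the signal duration
= 15^2 * 25 = 225 * 25 = 5625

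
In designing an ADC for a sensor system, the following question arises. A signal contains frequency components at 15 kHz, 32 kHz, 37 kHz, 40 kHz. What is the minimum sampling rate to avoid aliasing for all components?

The highest frequency component is f_max = 40 kHz.
Nyquist rate = 2 * f_max = 2 * 40 kHz = 80 kHz.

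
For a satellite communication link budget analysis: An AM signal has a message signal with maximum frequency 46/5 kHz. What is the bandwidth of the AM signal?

In AM (double-sideband), the bandwidth is twice the message frequency.
BW = 2 * f_m = 2 * 46/5 kHz = 92/5 kHz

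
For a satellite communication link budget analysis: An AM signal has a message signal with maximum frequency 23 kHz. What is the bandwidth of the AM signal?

In AM (double-sideband), the bandwidth is twice the message frequency.
BW = 2 * f_m = 2 * 23 kHz = 46 kHz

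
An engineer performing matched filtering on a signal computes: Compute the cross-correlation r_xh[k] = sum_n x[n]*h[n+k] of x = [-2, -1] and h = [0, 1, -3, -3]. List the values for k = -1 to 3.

Both sequences indexed from 0 and zero outside their support.
Lags with overlap: k = -1 to 3.
  r_xh[-1] = x[1]*h[0] = 0
  r_xh[0] = x[0]*h[0] + x[1]*h[1] = -1
  r_xh[1] = x[0]*h[1] + x[1]*h[2] = 1
  r_xh[2] = x[0]*h[2] + x[1]*h[3] = 9
  r_xh[3] = x[0]*h[3] = 6
r_xh = [0, -1, 1, 9, 6] (for k = -1, ..., 3)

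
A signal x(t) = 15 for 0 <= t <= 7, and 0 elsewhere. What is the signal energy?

Energy = integral of |x(t)|^2 dt over the signal duration
= 15^2 * 7 = 225 * 7 = 1575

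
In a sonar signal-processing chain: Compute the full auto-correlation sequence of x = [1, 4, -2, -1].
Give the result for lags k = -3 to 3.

r_xx[k] = sum_m x[m]*x[m+k], indexed from 0, for k = -3 to 3:
  r_xx[-3] = x[3]*x[0] = -1
  r_xx[-2] = x[2]*x[0] + x[3]*x[1] = -6
  r_xx[-1] = x[1]*x[0] + x[2]*x[1] + x[3]*x[2] = -2
  r_xx[0] = x[0]*x[0] + x[1]*x[1] + x[2]*x[2] + x[3]*x[3] = 22
  r_xx[1] = x[0]*x[1] + x[1]*x[2] + x[2]*x[3] = -2
  r_xx[2] = x[0]*x[2] + x[1]*x[3] = -6
  r_xx[3] = x[0]*x[3] = -1
r_xx = [-1, -6, -2, 22, -2, -6, -1]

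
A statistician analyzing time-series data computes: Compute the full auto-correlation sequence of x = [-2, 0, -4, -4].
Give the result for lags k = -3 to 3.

r_xx[k] = sum_m x[m]*x[m+k], indexed from 0, for k = -3 to 3:
  r_xx[-3] = x[3]*x[0] = 8
  r_xx[-2] = x[2]*x[0] + x[3]*x[1] = 8
  r_xx[-1] = x[1]*x[0] + x[2]*x[1] + x[3]*x[2] = 16
  r_xx[0] = x[0]*x[0] + x[1]*x[1] + x[2]*x[2] + x[3]*x[3] = 36
  r_xx[1] = x[0]*x[1] + x[1]*x[2] + x[2]*x[3] = 16
  r_xx[2] = x[0]*x[2] + x[1]*x[3] = 8
  r_xx[3] = x[0]*x[3] = 8
r_xx = [8, 8, 16, 36, 16, 8, 8]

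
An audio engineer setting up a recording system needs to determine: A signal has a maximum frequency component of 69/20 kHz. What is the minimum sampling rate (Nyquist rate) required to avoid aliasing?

By the Nyquist-Shannon sampling theorem,
the minimum sampling rate (Nyquist rate) must be at least 2 * f_max.
Nyquist rate = 2 * 69/20 kHz = 69/10 kHz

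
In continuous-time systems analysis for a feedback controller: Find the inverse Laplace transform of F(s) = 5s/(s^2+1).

Standard pair: s/(s^2+w^2) <-> cos(wt)*u(t)
With k=5, w=1: f(t) = 5*cos(t)*u(t)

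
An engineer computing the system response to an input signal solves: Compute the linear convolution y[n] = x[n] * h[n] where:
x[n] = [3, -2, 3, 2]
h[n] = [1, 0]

y[n] = sum_k x[k]*h[n-k]. Output length = len(x) + len(h) - 1 = 4 + 2 - 1 = 5.
y[0] = 3*1 = 3
y[1] = -2*1 + 3*0 = -2
y[2] = 3*1 + -2*0 = 3
y[3] = 2*1 + 3*0 = 2
y[4] = 2*0 = 0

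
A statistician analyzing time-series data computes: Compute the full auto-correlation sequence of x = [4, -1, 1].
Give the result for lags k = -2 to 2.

r_xx[k] = sum_m x[m]*x[m+k], indexed from 0, for k = -2 to 2:
  r_xx[-2] = x[2]*x[0] = 4
  r_xx[-1] = x[1]*x[0] + x[2]*x[1] = -5
  r_xx[0] = x[0]*x[0] + x[1]*x[1] + x[2]*x[2] = 18
  r_xx[1] = x[0]*x[1] + x[1]*x[2] = -5
  r_xx[2] = x[0]*x[2] = 4
r_xx = [4, -5, 18, -5, 4]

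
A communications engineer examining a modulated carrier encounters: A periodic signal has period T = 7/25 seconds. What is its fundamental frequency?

The fundamental frequency is the reciprocal of the period.
f = 1/T = 1/(7/25) = 25/7 Hz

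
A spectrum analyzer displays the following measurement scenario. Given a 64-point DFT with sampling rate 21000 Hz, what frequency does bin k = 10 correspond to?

The frequency of DFT bin k is: f_k = k * f_s / N
f_10 = 10 * 21000 / 64 = 13125/4 Hz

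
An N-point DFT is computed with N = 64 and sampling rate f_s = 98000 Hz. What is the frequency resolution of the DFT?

DFT frequency resolution = f_s / N
= 98000 / 64 = 6125/4 Hz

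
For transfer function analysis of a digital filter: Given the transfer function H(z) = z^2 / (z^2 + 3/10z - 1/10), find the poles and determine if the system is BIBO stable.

Poles are roots of the denominator: z^2 + 3/10z - 1/10 = 0.
Quadratic formula: z = [-(3/10) +/- sqrt((3/10)^2 - 4*(-1/10))] / 2
Discriminant = 9/100 + 2/5 = 49/100; sqrt = 7/10.
z = (-3/10 +/- 7/10) / 2 => z = 1/5 or z = -1/2.
|p1| = 1/5, |p2| = 1/2.
For BIBO stability, all poles must lie inside the unit circle (|p| < 1).
System is STABLE since both |p| < 1.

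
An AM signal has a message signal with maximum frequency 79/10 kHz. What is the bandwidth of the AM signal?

In AM (double-sideband), the bandwidth is twice the message frequency.
BW = 2 * f_m = 2 * 79/10 kHz = 79/5 kHz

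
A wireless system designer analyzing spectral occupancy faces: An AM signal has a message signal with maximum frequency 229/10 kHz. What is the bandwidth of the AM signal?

In AM (double-sideband), the bandwidth is twice the message frequency.
BW = 2 * f_m = 2 * 229/10 kHz = 229/5 kHz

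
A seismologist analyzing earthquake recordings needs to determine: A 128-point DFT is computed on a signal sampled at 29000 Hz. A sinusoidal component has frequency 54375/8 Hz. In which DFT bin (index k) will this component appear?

DFT frequency resolution = f_s/N = 29000/128 = 3625/16 Hz
Bin index k = f_signal / resolution = 54375/8 / 3625/16 = 30
The signal frequency 54375/8 Hz falls in DFT bin k = 30.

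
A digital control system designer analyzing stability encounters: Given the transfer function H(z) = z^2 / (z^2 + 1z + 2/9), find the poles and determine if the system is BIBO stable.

Poles are roots of the denominator: z^2 + 1z + 2/9 = 0.
Quadratic formula: z = [-(1) +/- sqrt((1)^2 - 4*(2/9))] / 2
Discriminant = 1 - 8/9 = 1/9; sqrt = 1/3.
z = (-1 +/- 1/3) / 2 => z = -1/3 or z = -2/3.
|p1| = 1/3, |p2| = 2/3.
For BIBO stability, all poles must lie inside the unit circle (|p| < 1).
System is STABLE since both |p| < 1.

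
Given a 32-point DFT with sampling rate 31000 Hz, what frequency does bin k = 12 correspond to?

The frequency of DFT bin k is: f_k = k * f_s / N
f_12 = 12 * 31000 / 32 = 11625 Hz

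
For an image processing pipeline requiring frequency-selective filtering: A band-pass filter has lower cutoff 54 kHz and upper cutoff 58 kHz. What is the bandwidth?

Bandwidth = f_high - f_low
= 58 kHz - 54 kHz = 4 kHz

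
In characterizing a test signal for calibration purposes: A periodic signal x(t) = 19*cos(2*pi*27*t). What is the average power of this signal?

Average power of A*cos(wt) is A^2/2.
P = 19^2 / 2 = 361/2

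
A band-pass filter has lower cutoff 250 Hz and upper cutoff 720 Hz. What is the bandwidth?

Bandwidth = f_high - f_low
= 720 Hz - 250 Hz = 470 Hz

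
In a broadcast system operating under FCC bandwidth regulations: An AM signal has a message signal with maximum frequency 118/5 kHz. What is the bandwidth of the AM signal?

In AM (double-sideband), the bandwidth is twice the message frequency.
BW = 2 * f_m = 2 * 118/5 kHz = 236/5 kHz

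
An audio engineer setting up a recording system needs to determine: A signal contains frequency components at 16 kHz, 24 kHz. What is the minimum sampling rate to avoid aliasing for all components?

The highest frequency component is f_max = 24 kHz.
Nyquist rate = 2 * f_max = 2 * 24 kHz = 48 kHz.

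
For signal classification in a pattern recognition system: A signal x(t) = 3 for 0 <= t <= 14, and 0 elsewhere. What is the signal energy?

Energy = integral of |x(t)|^2 dt over the signal duration
= 3^2 * 14 = 9 * 14 = 126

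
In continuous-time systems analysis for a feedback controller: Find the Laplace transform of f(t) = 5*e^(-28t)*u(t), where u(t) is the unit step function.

Standard Laplace transform pair:
e^(-at)*u(t) <-> 1/(s+a)
With a = 28: L{5*e^(-28t)*u(t)} = 5/(s+28), ROC: Re(s) > -28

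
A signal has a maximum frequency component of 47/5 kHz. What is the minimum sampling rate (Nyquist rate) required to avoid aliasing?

By the Nyquist-Shannon sampling theorem,
the minimum sampling rate (Nyquist rate) must be at least 2 * f_max.
Nyquist rate = 2 * 47/5 kHz = 94/5 kHz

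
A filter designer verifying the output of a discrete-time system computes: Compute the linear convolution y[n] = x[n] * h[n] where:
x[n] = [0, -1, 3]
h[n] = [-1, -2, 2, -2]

y[n] = sum_k x[k]*h[n-k]. Output length = len(x) + len(h) - 1 = 3 + 4 - 1 = 6.
y[0] = 0*-1 = 0
y[1] = -1*-1 + 0*-2 = 1
y[2] = 3*-1 + -1*-2 + 0*2 = -1
y[3] = 3*-2 + -1*2 + 0*-2 = -8
y[4] = 3*2 + -1*-2 = 8
y[5] = 3*-2 = -6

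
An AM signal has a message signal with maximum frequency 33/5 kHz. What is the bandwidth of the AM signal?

In AM (double-sideband), the bandwidth is twice the message frequency.
BW = 2 * f_m = 2 * 33/5 kHz = 66/5 kHz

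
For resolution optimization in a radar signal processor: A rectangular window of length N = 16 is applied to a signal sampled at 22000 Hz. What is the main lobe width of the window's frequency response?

For a rectangular window of length N,
the main lobe width in frequency is 2*f_s/N.
= 2*22000/16 = 2750 Hz
This determines the minimum frequency separation for resolving two sinusoids.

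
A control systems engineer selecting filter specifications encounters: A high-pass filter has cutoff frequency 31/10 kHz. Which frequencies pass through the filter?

A high-pass filter passes all frequencies above the cutoff frequency 31/10 kHz and attenuates lower frequencies.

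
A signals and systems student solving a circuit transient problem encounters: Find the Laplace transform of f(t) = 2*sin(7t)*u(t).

Standard pair: sin(wt)*u(t) <-> w/(s^2+w^2)
With w = 7: L{2*sin(7t)*u(t)} = 14/(s^2+49)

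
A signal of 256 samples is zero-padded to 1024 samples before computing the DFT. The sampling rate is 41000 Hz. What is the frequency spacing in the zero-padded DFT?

Original DFT: N = 256, resolution = f_s/N = 41000/256 = 5125/32 Hz
Zero-padded DFT: N = 1024, resolution = f_s/N = 41000/1024 = 5125/128 Hz
Zero-padding interpolates the spectrum (finer frequency grid)
but does NOT improve the true spectral resolution (ability to resolve close frequencies).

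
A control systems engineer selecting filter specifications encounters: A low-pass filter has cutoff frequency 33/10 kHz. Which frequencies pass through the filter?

A low-pass filter passes all frequencies below the cutoff frequency 33/10 kHz and attenuates higher frequencies.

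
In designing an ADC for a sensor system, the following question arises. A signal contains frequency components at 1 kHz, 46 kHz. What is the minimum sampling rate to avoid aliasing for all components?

The highest frequency component is f_max = 46 kHz.
Nyquist rate = 2 * f_max = 2 * 46 kHz = 92 kHz.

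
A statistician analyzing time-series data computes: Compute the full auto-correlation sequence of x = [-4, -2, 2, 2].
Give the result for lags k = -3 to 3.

r_xx[k] = sum_m x[m]*x[m+k], indexed from 0, for k = -3 to 3:
  r_xx[-3] = x[3]*x[0] = -8
  r_xx[-2] = x[2]*x[0] + x[3]*x[1] = -12
  r_xx[-1] = x[1]*x[0] + x[2]*x[1] + x[3]*x[2] = 8
  r_xx[0] = x[0]*x[0] + x[1]*x[1] + x[2]*x[2] + x[3]*x[3] = 28
  r_xx[1] = x[0]*x[1] + x[1]*x[2] + x[2]*x[3] = 8
  r_xx[2] = x[0]*x[2] + x[1]*x[3] = -12
  r_xx[3] = x[0]*x[3] = -8
r_xx = [-8, -12, 8, 28, 8, -12, -8]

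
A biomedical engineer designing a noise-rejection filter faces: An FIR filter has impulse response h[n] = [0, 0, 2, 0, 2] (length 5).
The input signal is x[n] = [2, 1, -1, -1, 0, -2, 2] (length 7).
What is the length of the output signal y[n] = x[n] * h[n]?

For linear convolution, the output length is:
len(y) = len(x) + len(h) - 1 = 7 + 5 - 1 = 11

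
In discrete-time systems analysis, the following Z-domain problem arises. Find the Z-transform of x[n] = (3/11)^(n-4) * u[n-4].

Time-shifting property: if X(z) = Z{x[n]}, then Z{x[n-d]} = z^(-d) * X(z)
X(z) = z/(z - 3/11) for x[n] = (3/11)^n * u[n]
Z{x[n-4]} = z^(-4) * z/(z - 3/11) = z^(-3)/(z - 3/11)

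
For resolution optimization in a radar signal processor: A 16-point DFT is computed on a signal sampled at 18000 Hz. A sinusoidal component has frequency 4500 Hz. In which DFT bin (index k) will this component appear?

DFT frequency resolution = f_s/N = 18000/16 = 1125 Hz
Bin index k = f_signal / resolution = 4500 / 1125 = 4
The signal frequency 4500 Hz falls in DFT bin k = 4.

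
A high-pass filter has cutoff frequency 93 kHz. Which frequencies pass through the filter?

A high-pass filter passes all frequencies above the cutoff frequency 93 kHz and attenuates lower frequencies.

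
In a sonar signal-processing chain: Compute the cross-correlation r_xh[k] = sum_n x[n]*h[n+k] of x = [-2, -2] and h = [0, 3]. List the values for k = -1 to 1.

Both sequences indexed from 0 and zero outside their support.
Lags with overlap: k = -1 to 1.
  r_xh[-1] = x[1]*h[0] = 0
  r_xh[0] = x[0]*h[0] + x[1]*h[1] = -6
  r_xh[1] = x[0]*h[1] = -6
r_xh = [0, -6, -6] (for k = -1, ..., 1)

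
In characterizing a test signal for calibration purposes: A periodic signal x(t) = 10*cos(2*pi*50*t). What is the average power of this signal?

Average power of A*cos(wt) is A^2/2.
P = 10^2 / 2 = 100/2 = 50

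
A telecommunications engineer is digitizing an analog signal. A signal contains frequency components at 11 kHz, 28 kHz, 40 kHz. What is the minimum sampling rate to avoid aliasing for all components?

The highest frequency component is f_max = 40 kHz.
Nyquist rate = 2 * f_max = 2 * 40 kHz = 80 kHz.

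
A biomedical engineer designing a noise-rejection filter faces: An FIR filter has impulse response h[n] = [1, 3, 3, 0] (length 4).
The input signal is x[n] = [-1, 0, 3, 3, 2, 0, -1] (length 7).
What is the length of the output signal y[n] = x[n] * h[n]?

For linear convolution, the output length is:
len(y) = len(x) + len(h) - 1 = 7 + 4 - 1 = 10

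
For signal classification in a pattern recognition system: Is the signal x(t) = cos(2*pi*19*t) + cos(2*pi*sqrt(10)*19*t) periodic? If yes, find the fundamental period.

f1 = 19 Hz, f2 = 19*sqrt(10) Hz
Ratio f2/f1 = sqrt(10), which is irrational.
Since the frequency ratio is irrational, no common period exists.
The signal is not periodic.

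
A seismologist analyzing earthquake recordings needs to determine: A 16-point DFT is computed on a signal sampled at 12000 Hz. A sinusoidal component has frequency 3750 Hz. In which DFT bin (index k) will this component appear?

DFT frequency resolution = f_s/N = 12000/16 = 750 Hz
Bin index k = f_signal / resolution = 3750 / 750 = 5
The signal frequency 3750 Hz falls in DFT bin k = 5.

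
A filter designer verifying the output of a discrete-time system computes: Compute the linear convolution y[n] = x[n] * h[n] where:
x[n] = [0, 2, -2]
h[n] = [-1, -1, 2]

y[n] = sum_k x[k]*h[n-k]. Output length = len(x) + len(h) - 1 = 3 + 3 - 1 = 5.
y[0] = 0*-1 = 0
y[1] = 2*-1 + 0*-1 = -2
y[2] = -2*-1 + 2*-1 + 0*2 = 0
y[3] = -2*-1 + 2*2 = 6
y[4] = -2*2 = -4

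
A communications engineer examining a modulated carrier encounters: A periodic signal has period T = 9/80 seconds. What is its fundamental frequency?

The fundamental frequency is the reciprocal of the period.
f = 1/T = 1/(9/80) = 80/9 Hz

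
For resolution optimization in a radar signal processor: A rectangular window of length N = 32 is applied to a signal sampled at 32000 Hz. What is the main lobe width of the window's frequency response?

For a rectangular window of length N,
the main lobe width in frequency is 2*f_s/N.
= 2*32000/32 = 2000 Hz
This determines the minimum frequency separation for resolving two sinusoids.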